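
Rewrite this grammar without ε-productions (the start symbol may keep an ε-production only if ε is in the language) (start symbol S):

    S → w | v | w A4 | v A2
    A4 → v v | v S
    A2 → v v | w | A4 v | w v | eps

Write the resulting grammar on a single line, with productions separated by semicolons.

S → w | v | w A4 | v A2; A4 → v v | v S; A2 → v v | w | A4 v | w v

The nullable symbols are {A2}.
ε ∉ L(G), so no ε-production is kept.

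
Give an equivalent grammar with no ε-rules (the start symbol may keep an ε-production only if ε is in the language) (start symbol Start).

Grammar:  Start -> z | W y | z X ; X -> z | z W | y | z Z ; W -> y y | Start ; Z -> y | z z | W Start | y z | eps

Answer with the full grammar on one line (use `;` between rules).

Nullable nonterminals: {Z}.
ε ∉ L(G), so no ε-production is kept.

Start -> z | W y | z X; X -> z | z W | y | z Z; W -> y y | Start; Z -> y | z z | W Start | y z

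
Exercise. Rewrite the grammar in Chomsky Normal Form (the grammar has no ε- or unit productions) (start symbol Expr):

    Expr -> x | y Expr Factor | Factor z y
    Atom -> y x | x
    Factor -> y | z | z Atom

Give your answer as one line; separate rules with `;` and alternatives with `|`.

Introduce a nonterminal for each terminal appearing in a rule of length ≥ 2: X1 → y, X2 → z, X3 → x.
Binarize each right-hand side of length ≥ 3 by chaining fresh nonterminals (Y1, Y2, …): affected rules were Expr → X1 Expr Factor; Expr → Factor X2 X1.

Expr -> x | X1 Y1 | Factor Y2; Atom -> X1 X3 | x; Factor -> y | z | X2 Atom; X1 -> y; X2 -> z; X3 -> x; Y1 -> Expr Factor; Y2 -> X2 X1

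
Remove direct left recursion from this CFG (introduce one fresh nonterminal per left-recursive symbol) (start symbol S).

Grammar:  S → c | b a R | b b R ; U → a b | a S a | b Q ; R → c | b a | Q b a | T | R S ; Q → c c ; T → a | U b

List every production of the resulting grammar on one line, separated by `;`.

S → c | b a R | b b R; U → a b | a S a | b Q; R → c R' | b a R' | Q b a R' | T R'; Q → c c; T → a | U b; R' → S R' | eps

Left recursion appears on R.
For R: α = {S}, β = {c, b a, Q b a, T}. Rewrite as R → β R' and R' → α R' | ε.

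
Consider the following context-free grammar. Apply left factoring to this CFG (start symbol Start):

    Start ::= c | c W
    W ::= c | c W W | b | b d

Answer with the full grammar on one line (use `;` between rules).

Start ::= c Start1; W ::= c W1 | b W2; Start1 ::= ε | W; W1 ::= ε | W W; W2 ::= ε | d

Start has alternatives sharing prefix 'c': factor to Start → c Start1 with Start1 → ε | W.
W has alternatives sharing prefix 'c': factor to W → c W1 with W1 → ε | W W.
W has alternatives sharing prefix 'b': factor to W → b W2 with W2 → ε | d.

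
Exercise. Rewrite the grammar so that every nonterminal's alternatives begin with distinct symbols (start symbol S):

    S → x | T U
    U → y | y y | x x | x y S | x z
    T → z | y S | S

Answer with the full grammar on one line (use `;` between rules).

U has alternatives sharing prefix 'x': factor to U → x U' with U' → x | y S | z.
U has alternatives sharing prefix 'y': factor to U → y U'' with U'' → ε | y.

S → x | T U; U → x U' | y U''; T → z | y S | S; U' → x | y S | z; U'' → ε | y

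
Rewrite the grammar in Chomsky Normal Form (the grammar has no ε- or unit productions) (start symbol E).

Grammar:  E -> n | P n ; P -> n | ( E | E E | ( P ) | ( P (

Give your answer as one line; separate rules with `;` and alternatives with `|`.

E -> n | P X1; P -> n | X2 E | E E | X2 Y1 | X2 Y2; X1 -> n; X2 -> (; X3 -> ); Y1 -> P X3; Y2 -> P X2

Introduce a nonterminal for each terminal appearing in a rule of length ≥ 2: X1 → n, X2 → (, X3 → ).
Binarize each right-hand side of length ≥ 3 by chaining fresh nonterminals (Y1, Y2, …): affected rules were P → X2 P X3; P → X2 P X2.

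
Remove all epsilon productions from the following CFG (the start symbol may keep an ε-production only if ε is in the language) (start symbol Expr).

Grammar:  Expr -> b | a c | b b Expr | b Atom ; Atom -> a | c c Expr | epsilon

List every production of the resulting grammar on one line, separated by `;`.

Expr -> b | a c | b b Expr | b Atom; Atom -> a | c c Expr

Nullable set = {Atom}.
ε ∉ L(G), so no ε-production is kept.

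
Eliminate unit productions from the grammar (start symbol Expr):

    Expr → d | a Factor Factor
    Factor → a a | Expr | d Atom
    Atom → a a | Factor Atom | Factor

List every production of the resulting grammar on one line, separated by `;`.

Unit pairs: Atom ⇒* {Expr, Factor}; Factor ⇒* {Expr}.
Replace each nonterminal's rules with the union of the non-unit rules of every nonterminal it unit-derives.

Expr → d | a Factor Factor; Factor → a a | d Atom | d | a Factor Factor; Atom → a a | Factor Atom | d Atom | d | a Factor Factor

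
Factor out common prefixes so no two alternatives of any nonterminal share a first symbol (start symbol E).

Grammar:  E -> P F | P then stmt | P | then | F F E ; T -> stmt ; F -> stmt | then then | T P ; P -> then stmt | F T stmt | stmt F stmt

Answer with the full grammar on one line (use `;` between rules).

E -> then | F F E | P E'; T -> stmt; F -> stmt | then then | T P; P -> then stmt | F T stmt | stmt F stmt; E' -> F | then stmt | ε

E has alternatives sharing prefix 'P': factor to E → P E' with E' → F | then stmt | ε.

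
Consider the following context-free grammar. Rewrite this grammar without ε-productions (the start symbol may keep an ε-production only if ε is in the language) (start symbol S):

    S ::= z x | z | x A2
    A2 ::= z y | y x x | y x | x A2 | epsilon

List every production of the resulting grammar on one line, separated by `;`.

S ::= z x | z | x A2 | x; A2 ::= z y | y x x | y x | x A2 | x

The nullable symbols are {A2}.
ε ∉ L(G), so no ε-production is kept.
For each production, add variants omitting each subset of nullable occurrences: S → x A2 gives x A2 | x. A2 → x A2 gives x A2 | x.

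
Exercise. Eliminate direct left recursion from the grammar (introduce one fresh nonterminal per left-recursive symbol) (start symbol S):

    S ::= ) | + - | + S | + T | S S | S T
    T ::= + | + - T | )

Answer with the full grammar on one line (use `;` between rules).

Directly left-recursive nonterminal: S.
For S: α = {S, T}, β = {), + -, + S, + T}. Rewrite as S → β S' and S' → α S' | ε.

S ::= ) S' | + - S' | + S S' | + T S'; T ::= + | + - T | ); S' ::= S S' | T S' | ε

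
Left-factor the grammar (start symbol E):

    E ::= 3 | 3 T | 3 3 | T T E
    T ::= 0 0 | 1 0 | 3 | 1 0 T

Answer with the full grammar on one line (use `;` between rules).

E ::= T T E | 3 E'; T ::= 0 0 | 3 | 1 0 T'; E' ::= ε | T | 3; T' ::= ε | T

E has alternatives sharing prefix '3': factor to E → 3 E' with E' → ε | T | 3.
T has alternatives sharing prefix '1 0': factor to T → 1 0 T' with T' → ε | T.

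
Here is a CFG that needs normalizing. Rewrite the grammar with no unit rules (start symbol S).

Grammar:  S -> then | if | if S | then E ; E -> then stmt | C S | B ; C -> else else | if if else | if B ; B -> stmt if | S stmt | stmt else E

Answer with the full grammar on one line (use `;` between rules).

S -> then | if | if S | then E; E -> stmt if | S stmt | stmt else E | then stmt | C S; C -> else else | if if else | if B; B -> stmt if | S stmt | stmt else E

Unit pairs: E ⇒* {B}.
For each unit pair (A, B), copy every non-unit production of B to A, then drop all unit productions.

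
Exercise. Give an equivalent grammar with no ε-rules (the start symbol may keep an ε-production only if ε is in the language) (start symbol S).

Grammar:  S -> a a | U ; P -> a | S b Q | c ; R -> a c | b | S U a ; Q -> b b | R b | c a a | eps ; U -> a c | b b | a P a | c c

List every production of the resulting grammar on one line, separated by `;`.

The nullable symbols are {Q}.
ε ∉ L(G), so no ε-production is kept.
Add the nullable-subset variants: P → S b Q gives S b Q | S b.

S -> a a | U; P -> a | S b Q | S b | c; R -> a c | b | S U a; Q -> b b | R b | c a a; U -> a c | b b | a P a | c c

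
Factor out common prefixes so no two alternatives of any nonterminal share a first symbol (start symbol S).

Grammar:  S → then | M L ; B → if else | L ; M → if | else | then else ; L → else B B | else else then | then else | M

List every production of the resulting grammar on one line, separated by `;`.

S → then | M L; B → if else | L; M → if | else | then else; L → then else | M | else L'; L' → B B | else then

L has alternatives sharing prefix 'else': factor to L → else L' with L' → B B | else then.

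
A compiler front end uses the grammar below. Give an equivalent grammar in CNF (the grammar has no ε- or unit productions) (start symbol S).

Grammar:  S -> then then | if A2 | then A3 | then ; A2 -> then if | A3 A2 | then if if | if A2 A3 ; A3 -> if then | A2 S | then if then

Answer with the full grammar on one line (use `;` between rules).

Introduce a nonterminal for each terminal appearing in a rule of length ≥ 2: X1 → then, X2 → if.
Binarize each right-hand side of length ≥ 3 by chaining fresh nonterminals (Y1, Y2, …): affected rules were A2 → X1 X2 X2; A2 → X2 A2 A3; A3 → X1 X2 X1.

S -> X1 X1 | X2 A2 | X1 A3 | then; A2 -> X1 X2 | A3 A2 | X1 Y1 | X2 Y2; A3 -> X2 X1 | A2 S | X1 Y3; X1 -> then; X2 -> if; Y1 -> X2 X2; Y2 -> A2 A3; Y3 -> X2 X1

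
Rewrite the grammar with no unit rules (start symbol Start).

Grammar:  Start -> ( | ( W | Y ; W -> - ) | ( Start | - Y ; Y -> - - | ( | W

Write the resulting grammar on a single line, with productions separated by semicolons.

Unit pairs: Start ⇒* {W, Y}; Y ⇒* {W}.
For every A with A ⇒* B via unit rules, add B's non-unit alternatives to A; then delete every rule of the form X → Y.

Start -> ( | ( W | - ) | ( Start | - Y | - -; W -> - ) | ( Start | - Y; Y -> - ) | ( Start | - Y | - - | (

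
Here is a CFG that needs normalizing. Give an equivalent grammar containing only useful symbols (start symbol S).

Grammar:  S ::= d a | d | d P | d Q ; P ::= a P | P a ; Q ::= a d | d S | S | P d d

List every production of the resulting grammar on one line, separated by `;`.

Generating nonterminals: {Q, S}.
Reachable from S after that: {Q, S}.
Removed useless symbols: {P} and every production mentioning them.

S ::= d a | d | d Q; Q ::= a d | d S | S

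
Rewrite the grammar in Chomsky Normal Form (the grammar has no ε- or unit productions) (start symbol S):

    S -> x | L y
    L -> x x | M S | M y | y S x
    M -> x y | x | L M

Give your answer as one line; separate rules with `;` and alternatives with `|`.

Introduce a nonterminal for each terminal appearing in a rule of length ≥ 2: X1 → y, X2 → x.
Binarize each right-hand side of length ≥ 3 by chaining fresh nonterminals (Y1, Y2, …): affected rules were L → X1 S X2.

S -> x | L X1; L -> X2 X2 | M S | M X1 | X1 Y1; M -> X2 X1 | x | L M; X1 -> y; X2 -> x; Y1 -> S X2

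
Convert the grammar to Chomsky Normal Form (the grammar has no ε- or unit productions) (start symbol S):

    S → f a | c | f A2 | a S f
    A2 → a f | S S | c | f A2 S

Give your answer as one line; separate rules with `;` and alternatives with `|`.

S → X1 X2 | c | X1 A2 | X2 Y1; A2 → X2 X1 | S S | c | X1 Y2; X1 → f; X2 → a; Y1 → S X1; Y2 → A2 S

Introduce a nonterminal for each terminal appearing in a rule of length ≥ 2: X1 → f, X2 → a.
Binarize each right-hand side of length ≥ 3 by chaining fresh nonterminals (Y1, Y2, …): affected rules were S → X2 S X1; A2 → X1 A2 S.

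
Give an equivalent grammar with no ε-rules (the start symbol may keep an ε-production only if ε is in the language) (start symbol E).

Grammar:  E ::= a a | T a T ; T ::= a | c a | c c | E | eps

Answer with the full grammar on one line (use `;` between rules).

Nullable nonterminals: {T}.
ε ∉ L(G), so no ε-production is kept.
For each production, add variants omitting each subset of nullable occurrences: E → T a T gives T a T | T a | a T | a.

E ::= a a | T a T | T a | a T | a; T ::= a | c a | c c | E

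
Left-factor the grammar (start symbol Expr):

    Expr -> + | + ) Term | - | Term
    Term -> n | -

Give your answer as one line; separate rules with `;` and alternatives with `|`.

Expr has alternatives sharing prefix '+': factor to Expr → + Expr1 with Expr1 → ε | ) Term.

Expr -> - | Term | + Expr1; Term -> n | -; Expr1 -> ε | ) Term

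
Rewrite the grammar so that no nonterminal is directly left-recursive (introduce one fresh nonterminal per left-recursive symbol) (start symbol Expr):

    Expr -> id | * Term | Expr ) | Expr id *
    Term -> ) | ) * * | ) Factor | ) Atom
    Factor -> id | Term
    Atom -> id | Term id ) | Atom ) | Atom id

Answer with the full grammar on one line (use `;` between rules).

Left recursion appears on Expr, Atom.
For Expr: α = {), id *}, β = {id, * Term}. Rewrite as Expr → β Expr1 and Expr1 → α Expr1 | ε.
For Atom: α = {), id}, β = {id, Term id )}. Rewrite as Atom → β Atom1 and Atom1 → α Atom1 | ε.

Expr -> id Expr1 | * Term Expr1; Term -> ) | ) * * | ) Factor | ) Atom; Factor -> id | Term; Atom -> id Atom1 | Term id ) Atom1; Expr1 -> ) Expr1 | id * Expr1 | ε; Atom1 -> ) Atom1 | id Atom1 | ε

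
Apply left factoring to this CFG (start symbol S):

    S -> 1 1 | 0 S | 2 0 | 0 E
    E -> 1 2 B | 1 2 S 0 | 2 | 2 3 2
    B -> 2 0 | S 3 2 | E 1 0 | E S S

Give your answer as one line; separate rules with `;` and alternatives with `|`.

S -> 1 1 | 2 0 | 0 S'; E -> 1 2 E' | 2 E''; B -> 2 0 | S 3 2 | E B'; S' -> S | E; E' -> B | S 0; E'' -> eps | 3 2; B' -> 1 0 | S S

S has alternatives sharing prefix '0': factor to S → 0 S' with S' → S | E.
E has alternatives sharing prefix '1 2': factor to E → 1 2 E' with E' → B | S 0.
E has alternatives sharing prefix '2': factor to E → 2 E'' with E'' → ε | 3 2.
B has alternatives sharing prefix 'E': factor to B → E B' with B' → 1 0 | S S.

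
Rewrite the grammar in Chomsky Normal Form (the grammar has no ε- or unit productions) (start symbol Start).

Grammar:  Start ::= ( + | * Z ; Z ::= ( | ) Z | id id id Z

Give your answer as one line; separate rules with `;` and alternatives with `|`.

Introduce a nonterminal for each terminal appearing in a rule of length ≥ 2: X1 → (, X2 → +, X3 → *, X4 → ), X5 → id.
Binarize each right-hand side of length ≥ 3 by chaining fresh nonterminals (Y1, Y2, …): affected rules were Z → X5 X5 X5 Z.

Start ::= X1 X2 | X3 Z; Z ::= ( | X4 Z | X5 Y1; X1 ::= (; X2 ::= +; X3 ::= *; X4 ::= ); X5 ::= id; Y1 ::= X5 Y2; Y2 ::= X5 Z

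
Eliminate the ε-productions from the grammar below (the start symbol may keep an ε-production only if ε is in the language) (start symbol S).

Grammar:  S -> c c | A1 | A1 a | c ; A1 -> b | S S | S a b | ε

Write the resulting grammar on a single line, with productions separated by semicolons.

The nullable symbols are {A1, S}.
ε ∈ L(G) since S is nullable, so keep S → ε.
Expand every rule over subsets of its nullable positions: S → A1 a gives A1 a | a. A1 → S S gives S S | S. A1 → S a b gives S a b | a b.

S -> c c | A1 | A1 a | a | c | ε; A1 -> b | S S | S | S a b | a b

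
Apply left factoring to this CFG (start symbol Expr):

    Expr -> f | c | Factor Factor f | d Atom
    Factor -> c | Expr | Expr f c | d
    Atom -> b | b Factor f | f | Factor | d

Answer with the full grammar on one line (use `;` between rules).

Factor has alternatives sharing prefix 'Expr': factor to Factor → Expr Factor1 with Factor1 → ε | f c.
Atom has alternatives sharing prefix 'b': factor to Atom → b Atom1 with Atom1 → ε | Factor f.

Expr -> f | c | Factor Factor f | d Atom; Factor -> c | d | Expr Factor1; Atom -> f | Factor | d | b Atom1; Factor1 -> ε | f c; Atom1 -> ε | Factor f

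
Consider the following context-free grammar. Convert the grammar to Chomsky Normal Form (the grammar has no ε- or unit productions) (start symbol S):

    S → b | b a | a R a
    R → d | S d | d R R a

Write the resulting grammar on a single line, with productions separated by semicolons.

S → b | X1 X2 | X2 Y1; R → d | S X3 | X3 Y2; X1 → b; X2 → a; X3 → d; Y1 → R X2; Y2 → R Y3; Y3 → R X2

Introduce a nonterminal for each terminal appearing in a rule of length ≥ 2: X1 → b, X2 → a, X3 → d.
Binarize each right-hand side of length ≥ 3 by chaining fresh nonterminals (Y1, Y2, …): affected rules were S → X2 R X2; R → X3 R R X2.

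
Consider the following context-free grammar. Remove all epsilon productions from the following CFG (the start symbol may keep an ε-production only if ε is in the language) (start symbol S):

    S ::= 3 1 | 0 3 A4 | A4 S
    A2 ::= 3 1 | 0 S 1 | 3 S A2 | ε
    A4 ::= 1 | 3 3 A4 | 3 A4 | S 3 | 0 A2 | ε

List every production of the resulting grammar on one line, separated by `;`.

The nullable symbols are {A2, A4}.
ε ∉ L(G), so no ε-production is kept.
Add the nullable-subset variants: S → 0 3 A4 gives 0 3 A4 | 0 3. A2 → 3 S A2 gives 3 S A2 | 3 S. A4 → 3 3 A4 gives 3 3 A4 | 3 3. A4 → 3 A4 gives 3 A4 | 3.

S ::= 3 1 | 0 3 A4 | 0 3 | A4 S; A2 ::= 3 1 | 0 S 1 | 3 S A2 | 3 S; A4 ::= 1 | 3 3 A4 | 3 3 | 3 A4 | 3 | S 3 | 0 A2 | 0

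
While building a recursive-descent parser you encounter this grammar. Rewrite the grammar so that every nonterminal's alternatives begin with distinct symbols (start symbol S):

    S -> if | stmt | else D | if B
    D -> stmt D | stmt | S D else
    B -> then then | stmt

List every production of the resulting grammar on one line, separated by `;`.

S has alternatives sharing prefix 'if': factor to S → if S' with S' → ε | B.
D has alternatives sharing prefix 'stmt': factor to D → stmt D' with D' → D | ε.

S -> stmt | else D | if S'; D -> S D else | stmt D'; B -> then then | stmt; S' -> ε | B; D' -> D | ε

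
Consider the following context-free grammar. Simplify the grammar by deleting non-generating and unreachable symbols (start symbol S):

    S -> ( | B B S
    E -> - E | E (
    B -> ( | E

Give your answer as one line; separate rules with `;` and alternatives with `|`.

Generating nonterminals: {B, S}.
Reachable from S after that: {B, S}.
Removed useless symbols: {E} and every production mentioning them.

S -> ( | B B S; B -> (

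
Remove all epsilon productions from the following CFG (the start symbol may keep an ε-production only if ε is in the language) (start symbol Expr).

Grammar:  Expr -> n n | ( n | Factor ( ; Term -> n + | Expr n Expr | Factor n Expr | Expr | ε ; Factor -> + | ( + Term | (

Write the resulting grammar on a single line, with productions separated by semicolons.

Nullable set = {Term}.
ε ∉ L(G), so no ε-production is kept.
Expand every rule over subsets of its nullable positions: Factor → ( + Term gives ( + Term | ( +.

Expr -> n n | ( n | Factor (; Term -> n + | Expr n Expr | Factor n Expr | Expr; Factor -> + | ( + Term | ( + | (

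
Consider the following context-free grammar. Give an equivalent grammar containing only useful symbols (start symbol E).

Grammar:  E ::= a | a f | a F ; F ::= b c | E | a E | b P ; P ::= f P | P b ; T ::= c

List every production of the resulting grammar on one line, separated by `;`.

E ::= a | a f | a F; F ::= b c | E | a E

Generating nonterminals: {E, F, T}.
Reachable from E after that: {E, F}.
Removed useless symbols: {P, T} and every production mentioning them.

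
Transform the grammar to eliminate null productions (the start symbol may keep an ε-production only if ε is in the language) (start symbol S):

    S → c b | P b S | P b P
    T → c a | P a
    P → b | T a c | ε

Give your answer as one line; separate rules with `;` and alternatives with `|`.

S → c b | P b S | b S | P b P | P b | b P | b; T → c a | P a | a; P → b | T a c

The nullable symbols are {P}.
ε ∉ L(G), so no ε-production is kept.
For each production, add variants omitting each subset of nullable occurrences: S → P b S gives P b S | b S. S → P b P gives P b P | P b | b P | b. T → P a gives P a | a.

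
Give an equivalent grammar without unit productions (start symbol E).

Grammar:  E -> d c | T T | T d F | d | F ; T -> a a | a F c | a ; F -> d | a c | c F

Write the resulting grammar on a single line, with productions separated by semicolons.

Unit pairs: E ⇒* {F}.
Replace each nonterminal's rules with the union of the non-unit rules of every nonterminal it unit-derives.

E -> d c | T T | T d F | d | a c | c F; T -> a a | a F c | a; F -> d | a c | c F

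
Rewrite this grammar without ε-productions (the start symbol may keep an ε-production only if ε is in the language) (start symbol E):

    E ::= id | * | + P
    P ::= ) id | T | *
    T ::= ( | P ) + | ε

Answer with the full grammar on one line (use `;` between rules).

Nullable set = {P, T}.
ε ∉ L(G), so no ε-production is kept.
Add the nullable-subset variants: E → + P gives + P | +. T → P ) + gives P ) + | ) +.

E ::= id | * | + P | +; P ::= ) id | T | *; T ::= ( | P ) + | ) +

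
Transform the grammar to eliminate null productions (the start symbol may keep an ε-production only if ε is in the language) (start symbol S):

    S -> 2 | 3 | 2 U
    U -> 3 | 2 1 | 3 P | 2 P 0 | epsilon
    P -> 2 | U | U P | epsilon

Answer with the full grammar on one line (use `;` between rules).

S -> 2 | 3 | 2 U; U -> 3 | 2 1 | 3 P | 2 P 0 | 2 0; P -> 2 | U | U P

Nullable nonterminals: {P, U}.
ε ∉ L(G), so no ε-production is kept.
Add the nullable-subset variants: U → 2 P 0 gives 2 P 0 | 2 0.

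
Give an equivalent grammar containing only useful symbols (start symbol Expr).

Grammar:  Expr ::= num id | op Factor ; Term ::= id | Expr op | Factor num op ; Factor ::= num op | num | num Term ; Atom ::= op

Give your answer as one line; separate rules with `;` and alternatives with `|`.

Generating nonterminals: {Atom, Expr, Factor, Term}.
Reachable from Expr after that: {Expr, Factor, Term}.
Removed useless symbols: {Atom} and every production mentioning them.

Expr ::= num id | op Factor; Term ::= id | Expr op | Factor num op; Factor ::= num op | num | num Term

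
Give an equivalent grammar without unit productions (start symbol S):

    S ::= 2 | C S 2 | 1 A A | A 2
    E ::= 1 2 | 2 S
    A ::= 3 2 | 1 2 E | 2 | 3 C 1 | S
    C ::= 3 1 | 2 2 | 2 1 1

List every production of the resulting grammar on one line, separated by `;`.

Unit pairs: A ⇒* {S}.
For each unit pair (A, B), copy every non-unit production of B to A, then drop all unit productions.

S ::= 2 | C S 2 | 1 A A | A 2; E ::= 1 2 | 2 S; A ::= 2 | C S 2 | 1 A A | A 2 | 3 2 | 1 2 E | 3 C 1; C ::= 3 1 | 2 2 | 2 1 1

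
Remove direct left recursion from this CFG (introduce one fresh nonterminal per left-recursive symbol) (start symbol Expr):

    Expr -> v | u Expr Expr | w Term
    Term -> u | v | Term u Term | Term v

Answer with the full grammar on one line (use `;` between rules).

Term is directly left-recursive.
For Term: α = {u Term, v}, β = {u, v}. Rewrite as Term → β Term1 and Term1 → α Term1 | ε.

Expr -> v | u Expr Expr | w Term; Term -> u Term1 | v Term1; Term1 -> u Term Term1 | v Term1 | ε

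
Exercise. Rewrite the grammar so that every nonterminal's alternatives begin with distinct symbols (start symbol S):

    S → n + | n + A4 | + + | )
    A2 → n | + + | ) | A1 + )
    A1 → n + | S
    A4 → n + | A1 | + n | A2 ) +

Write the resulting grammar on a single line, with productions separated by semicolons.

S → + + | ) | n + S'; A2 → n | + + | ) | A1 + ); A1 → n + | S; A4 → n + | A1 | + n | A2 ) +; S' → ε | A4

S has alternatives sharing prefix 'n +': factor to S → n + S' with S' → ε | A4.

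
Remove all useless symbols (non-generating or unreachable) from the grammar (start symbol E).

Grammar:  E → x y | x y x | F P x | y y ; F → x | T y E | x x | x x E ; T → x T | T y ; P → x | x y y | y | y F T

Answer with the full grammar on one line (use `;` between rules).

Generating nonterminals: {E, F, P}.
Reachable from E after that: {E, F, P}.
Removed useless symbols: {T} and every production mentioning them.

E → x y | x y x | F P x | y y; F → x | x x | x x E; P → x | x y y | y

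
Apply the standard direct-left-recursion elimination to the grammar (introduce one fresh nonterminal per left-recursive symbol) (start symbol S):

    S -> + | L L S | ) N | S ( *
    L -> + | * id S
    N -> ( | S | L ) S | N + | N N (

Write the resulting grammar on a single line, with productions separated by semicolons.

S -> + S' | L L S S' | ) N S'; L -> + | * id S; N -> ( N' | S N' | L ) S N'; S' -> ( * S' | ε; N' -> + N' | N ( N' | ε

Directly left-recursive nonterminals: S, N.
For S: α = {( *}, β = {+, L L S, ) N}. Rewrite as S → β S' and S' → α S' | ε.
For N: α = {+, N (}, β = {(, S, L ) S}. Rewrite as N → β N' and N' → α N' | ε.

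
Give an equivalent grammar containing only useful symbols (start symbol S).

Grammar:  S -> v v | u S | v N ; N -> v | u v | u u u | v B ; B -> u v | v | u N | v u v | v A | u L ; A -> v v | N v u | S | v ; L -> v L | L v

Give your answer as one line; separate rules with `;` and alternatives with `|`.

S -> v v | u S | v N; N -> v | u v | u u u | v B; B -> u v | v | u N | v u v | v A; A -> v v | N v u | S | v

Generating nonterminals: {A, B, N, S}.
Reachable from S after that: {A, B, N, S}.
Removed useless symbols: {L} and every production mentioning them.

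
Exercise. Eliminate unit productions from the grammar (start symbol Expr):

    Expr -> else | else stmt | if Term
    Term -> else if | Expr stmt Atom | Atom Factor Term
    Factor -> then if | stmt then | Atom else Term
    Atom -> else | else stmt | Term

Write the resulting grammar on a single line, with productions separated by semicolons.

Unit pairs: Atom ⇒* {Term}.
Replace each nonterminal's rules with the union of the non-unit rules of every nonterminal it unit-derives.

Expr -> else | else stmt | if Term; Term -> else if | Expr stmt Atom | Atom Factor Term; Factor -> then if | stmt then | Atom else Term; Atom -> else if | Expr stmt Atom | Atom Factor Term | else | else stmt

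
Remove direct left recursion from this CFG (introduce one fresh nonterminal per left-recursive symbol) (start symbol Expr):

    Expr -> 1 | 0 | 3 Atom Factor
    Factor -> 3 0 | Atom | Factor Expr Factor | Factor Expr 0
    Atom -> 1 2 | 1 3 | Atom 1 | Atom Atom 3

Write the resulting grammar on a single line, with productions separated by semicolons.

Left recursion appears on Factor, Atom.
For Factor: α = {Expr Factor, Expr 0}, β = {3 0, Atom}. Rewrite as Factor → β Factor1 and Factor1 → α Factor1 | ε.
For Atom: α = {1, Atom 3}, β = {1 2, 1 3}. Rewrite as Atom → β Atom1 and Atom1 → α Atom1 | ε.

Expr -> 1 | 0 | 3 Atom Factor; Factor -> 3 0 Factor1 | Atom Factor1; Atom -> 1 2 Atom1 | 1 3 Atom1; Factor1 -> Expr Factor Factor1 | Expr 0 Factor1 | ε; Atom1 -> 1 Atom1 | Atom 3 Atom1 | ε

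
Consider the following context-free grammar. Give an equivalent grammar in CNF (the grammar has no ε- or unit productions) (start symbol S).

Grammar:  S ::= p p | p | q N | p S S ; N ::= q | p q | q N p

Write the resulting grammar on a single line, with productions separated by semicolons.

Introduce a nonterminal for each terminal appearing in a rule of length ≥ 2: X1 → p, X2 → q.
Binarize each right-hand side of length ≥ 3 by chaining fresh nonterminals (Y1, Y2, …): affected rules were S → X1 S S; N → X2 N X1.

S ::= X1 X1 | p | X2 N | X1 Y1; N ::= q | X1 X2 | X2 Y2; X1 ::= p; X2 ::= q; Y1 ::= S S; Y2 ::= N X1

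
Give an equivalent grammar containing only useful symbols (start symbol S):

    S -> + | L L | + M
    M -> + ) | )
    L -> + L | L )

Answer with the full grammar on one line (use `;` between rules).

S -> + | + M; M -> + ) | )

Generating nonterminals: {M, S}.
Reachable from S after that: {M, S}.
Removed useless symbols: {L} and every production mentioning them.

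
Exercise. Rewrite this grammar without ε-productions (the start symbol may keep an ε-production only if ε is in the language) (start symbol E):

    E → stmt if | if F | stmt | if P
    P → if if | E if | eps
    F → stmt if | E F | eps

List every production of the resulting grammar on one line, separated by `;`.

E → stmt if | if F | if | stmt | if P; P → if if | E if; F → stmt if | E F | E

The nullable symbols are {F, P}.
ε ∉ L(G), so no ε-production is kept.
Add the nullable-subset variants: E → if F gives if F | if. F → E F gives E F | E.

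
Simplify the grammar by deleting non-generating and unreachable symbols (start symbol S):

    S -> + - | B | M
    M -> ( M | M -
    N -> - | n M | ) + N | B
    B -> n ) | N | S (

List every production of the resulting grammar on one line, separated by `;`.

Generating nonterminals: {B, N, S}.
Reachable from S after that: {B, N, S}.
Removed useless symbols: {M} and every production mentioning them.

S -> + - | B; N -> - | ) + N | B; B -> n ) | N | S (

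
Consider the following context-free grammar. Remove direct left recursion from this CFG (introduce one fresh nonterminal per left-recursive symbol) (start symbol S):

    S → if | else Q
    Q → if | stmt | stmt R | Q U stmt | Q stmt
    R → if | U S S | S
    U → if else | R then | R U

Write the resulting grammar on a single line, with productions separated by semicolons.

S → if | else Q; Q → if Q' | stmt Q' | stmt R Q'; R → if | U S S | S; U → if else | R then | R U; Q' → U stmt Q' | stmt Q' | epsilon

Directly left-recursive nonterminal: Q.
For Q: α = {U stmt, stmt}, β = {if, stmt, stmt R}. Rewrite as Q → β Q' and Q' → α Q' | ε.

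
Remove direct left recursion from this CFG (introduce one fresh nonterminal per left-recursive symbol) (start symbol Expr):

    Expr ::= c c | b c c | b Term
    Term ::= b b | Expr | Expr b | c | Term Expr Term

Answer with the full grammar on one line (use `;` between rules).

Expr ::= c c | b c c | b Term; Term ::= b b Term1 | Expr Term1 | Expr b Term1 | c Term1; Term1 ::= Expr Term Term1 | epsilon

Term is directly left-recursive.
For Term: α = {Expr Term}, β = {b b, Expr, Expr b, c}. Rewrite as Term → β Term1 and Term1 → α Term1 | ε.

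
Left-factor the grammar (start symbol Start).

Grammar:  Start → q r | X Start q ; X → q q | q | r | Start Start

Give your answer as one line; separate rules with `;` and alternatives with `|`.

Start → q r | X Start q; X → r | Start Start | q X1; X1 → q | ε

X has alternatives sharing prefix 'q': factor to X → q X1 with X1 → q | ε.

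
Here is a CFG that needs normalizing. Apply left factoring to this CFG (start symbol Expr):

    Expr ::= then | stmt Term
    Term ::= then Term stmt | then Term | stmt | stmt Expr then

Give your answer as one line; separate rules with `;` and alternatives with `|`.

Expr ::= then | stmt Term; Term ::= then Term Term1 | stmt Term2; Term1 ::= stmt | epsilon; Term2 ::= epsilon | Expr then

Term has alternatives sharing prefix 'then Term': factor to Term → then Term Term1 with Term1 → stmt | ε.
Term has alternatives sharing prefix 'stmt': factor to Term → stmt Term2 with Term2 → ε | Expr then.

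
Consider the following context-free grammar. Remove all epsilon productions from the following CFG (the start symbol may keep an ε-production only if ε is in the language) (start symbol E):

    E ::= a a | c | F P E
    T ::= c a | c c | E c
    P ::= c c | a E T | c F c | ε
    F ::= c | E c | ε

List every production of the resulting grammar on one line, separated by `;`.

E ::= a a | c | F P E | F E | P E; T ::= c a | c c | E c; P ::= c c | a E T | c F c; F ::= c | E c

Nullable nonterminals: {F, P}.
ε ∉ L(G), so no ε-production is kept.
Expand every rule over subsets of its nullable positions: E → F P E gives F P E | F E | P E.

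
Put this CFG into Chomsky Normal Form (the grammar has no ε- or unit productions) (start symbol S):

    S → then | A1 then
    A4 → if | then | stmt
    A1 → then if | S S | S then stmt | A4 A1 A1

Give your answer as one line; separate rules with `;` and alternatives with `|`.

S → then | A1 X1; A4 → if | then | stmt; A1 → X1 X2 | S S | S Y1 | A4 Y2; X1 → then; X2 → if; X3 → stmt; Y1 → X1 X3; Y2 → A1 A1

Introduce a nonterminal for each terminal appearing in a rule of length ≥ 2: X1 → then, X2 → if, X3 → stmt.
Binarize each right-hand side of length ≥ 3 by chaining fresh nonterminals (Y1, Y2, …): affected rules were A1 → S X1 X3; A1 → A4 A1 A1.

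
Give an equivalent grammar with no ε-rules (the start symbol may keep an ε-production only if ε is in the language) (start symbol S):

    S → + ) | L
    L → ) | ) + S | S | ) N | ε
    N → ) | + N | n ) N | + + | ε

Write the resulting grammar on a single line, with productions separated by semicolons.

S → + ) | L | ε; L → ) | ) + S | ) + | S | ) N; N → ) | + N | + | n ) N | n ) | + +

Nullable nonterminals: {L, N, S}.
ε ∈ L(G) since S is nullable, so keep S → ε.
Add the nullable-subset variants: L → ) + S gives ) + S | ) +. N → + N gives + N | +. N → n ) N gives n ) N | n ).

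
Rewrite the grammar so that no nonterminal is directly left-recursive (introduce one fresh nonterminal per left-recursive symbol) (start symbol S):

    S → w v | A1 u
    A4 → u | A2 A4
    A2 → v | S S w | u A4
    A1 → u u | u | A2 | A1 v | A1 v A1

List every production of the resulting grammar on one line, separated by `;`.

S → w v | A1 u; A4 → u | A2 A4; A2 → v | S S w | u A4; A1 → u u A1' | u A1' | A2 A1'; A1' → v A1' | v A1 A1' | epsilon

A1 is directly left-recursive.
For A1: α = {v, v A1}, β = {u u, u, A2}. Rewrite as A1 → β A1' and A1' → α A1' | ε.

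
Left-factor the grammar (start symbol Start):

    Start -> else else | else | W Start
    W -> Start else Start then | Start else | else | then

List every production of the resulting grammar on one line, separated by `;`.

Start has alternatives sharing prefix 'else': factor to Start → else Start1 with Start1 → else | ε.
W has alternatives sharing prefix 'Start else': factor to W → Start else W1 with W1 → Start then | ε.

Start -> W Start | else Start1; W -> else | then | Start else W1; Start1 -> else | ε; W1 -> Start then | ε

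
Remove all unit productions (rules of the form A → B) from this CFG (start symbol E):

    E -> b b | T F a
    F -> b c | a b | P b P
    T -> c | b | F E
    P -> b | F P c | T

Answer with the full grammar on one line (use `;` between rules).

Unit pairs: P ⇒* {T}.
Replace each nonterminal's rules with the union of the non-unit rules of every nonterminal it unit-derives.

E -> b b | T F a; F -> b c | a b | P b P; T -> c | b | F E; P -> b | F P c | c | F E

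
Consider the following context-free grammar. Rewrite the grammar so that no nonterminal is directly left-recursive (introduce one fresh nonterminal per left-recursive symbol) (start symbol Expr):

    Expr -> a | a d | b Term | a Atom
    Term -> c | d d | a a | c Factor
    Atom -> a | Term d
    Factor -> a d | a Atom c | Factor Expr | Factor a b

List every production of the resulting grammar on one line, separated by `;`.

Expr -> a | a d | b Term | a Atom; Term -> c | d d | a a | c Factor; Atom -> a | Term d; Factor -> a d Factor1 | a Atom c Factor1; Factor1 -> Expr Factor1 | a b Factor1 | ε

Left recursion appears on Factor.
For Factor: α = {Expr, a b}, β = {a d, a Atom c}. Rewrite as Factor → β Factor1 and Factor1 → α Factor1 | ε.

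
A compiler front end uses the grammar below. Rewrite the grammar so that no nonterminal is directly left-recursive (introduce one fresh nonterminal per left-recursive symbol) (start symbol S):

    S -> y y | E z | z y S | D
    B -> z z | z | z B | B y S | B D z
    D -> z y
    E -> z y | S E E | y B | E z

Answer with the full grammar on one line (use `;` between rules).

Directly left-recursive nonterminals: B, E.
For B: α = {y S, D z}, β = {z z, z, z B}. Rewrite as B → β B' and B' → α B' | ε.
For E: α = {z}, β = {z y, S E E, y B}. Rewrite as E → β E' and E' → α E' | ε.

S -> y y | E z | z y S | D; B -> z z B' | z B' | z B B'; D -> z y; E -> z y E' | S E E E' | y B E'; B' -> y S B' | D z B' | ε; E' -> z E' | ε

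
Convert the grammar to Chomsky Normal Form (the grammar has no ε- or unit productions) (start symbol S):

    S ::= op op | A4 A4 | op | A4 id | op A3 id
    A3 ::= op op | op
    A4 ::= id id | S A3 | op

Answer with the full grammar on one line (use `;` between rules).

S ::= X1 X1 | A4 A4 | op | A4 X2 | X1 Y1; A3 ::= X1 X1 | op; A4 ::= X2 X2 | S A3 | op; X1 ::= op; X2 ::= id; Y1 ::= A3 X2

Introduce a nonterminal for each terminal appearing in a rule of length ≥ 2: X1 → op, X2 → id.
Binarize each right-hand side of length ≥ 3 by chaining fresh nonterminals (Y1, Y2, …): affected rules were S → X1 A3 X2.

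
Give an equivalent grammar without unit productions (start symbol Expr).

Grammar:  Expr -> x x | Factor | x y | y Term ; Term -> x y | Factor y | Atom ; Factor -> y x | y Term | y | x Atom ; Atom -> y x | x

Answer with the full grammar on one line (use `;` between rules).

Unit pairs: Expr ⇒* {Factor}; Term ⇒* {Atom}.
For every A with A ⇒* B via unit rules, add B's non-unit alternatives to A; then delete every rule of the form X → Y.

Expr -> y x | y Term | y | x Atom | x x | x y; Term -> x y | Factor y | y x | x; Factor -> y x | y Term | y | x Atom; Atom -> y x | x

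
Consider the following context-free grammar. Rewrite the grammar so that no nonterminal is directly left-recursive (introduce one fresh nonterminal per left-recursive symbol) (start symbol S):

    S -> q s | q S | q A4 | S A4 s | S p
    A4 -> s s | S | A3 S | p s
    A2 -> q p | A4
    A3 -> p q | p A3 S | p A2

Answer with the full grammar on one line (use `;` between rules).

S -> q s S' | q S S' | q A4 S'; A4 -> s s | S | A3 S | p s; A2 -> q p | A4; A3 -> p q | p A3 S | p A2; S' -> A4 s S' | p S' | ε

S is directly left-recursive.
For S: α = {A4 s, p}, β = {q s, q S, q A4}. Rewrite as S → β S' and S' → α S' | ε.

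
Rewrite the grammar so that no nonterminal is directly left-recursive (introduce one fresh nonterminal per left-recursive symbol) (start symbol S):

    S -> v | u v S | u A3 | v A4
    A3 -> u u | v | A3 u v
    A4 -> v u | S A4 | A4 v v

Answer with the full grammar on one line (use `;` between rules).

Left recursion appears on A3, A4.
For A3: α = {u v}, β = {u u, v}. Rewrite as A3 → β A3' and A3' → α A3' | ε.
For A4: α = {v v}, β = {v u, S A4}. Rewrite as A4 → β A4' and A4' → α A4' | ε.

S -> v | u v S | u A3 | v A4; A3 -> u u A3' | v A3'; A4 -> v u A4' | S A4 A4'; A3' -> u v A3' | ε; A4' -> v v A4' | ε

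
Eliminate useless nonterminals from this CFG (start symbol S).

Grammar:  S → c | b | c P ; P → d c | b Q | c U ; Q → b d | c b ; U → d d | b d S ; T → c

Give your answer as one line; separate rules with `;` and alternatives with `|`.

Generating nonterminals: {P, Q, S, T, U}.
Reachable from S after that: {P, Q, S, U}.
Removed useless symbols: {T} and every production mentioning them.

S → c | b | c P; P → d c | b Q | c U; Q → b d | c b; U → d d | b d S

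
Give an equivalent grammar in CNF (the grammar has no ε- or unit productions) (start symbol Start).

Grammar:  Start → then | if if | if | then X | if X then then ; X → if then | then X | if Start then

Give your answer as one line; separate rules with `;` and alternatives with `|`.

Introduce a nonterminal for each terminal appearing in a rule of length ≥ 2: X1 → if, X2 → then.
Binarize each right-hand side of length ≥ 3 by chaining fresh nonterminals (Y1, Y2, …): affected rules were Start → X1 X X2 X2; X → X1 Start X2.

Start → then | X1 X1 | if | X2 X | X1 Y1; X → X1 X2 | X2 X | X1 Y3; X1 → if; X2 → then; Y1 → X Y2; Y2 → X2 X2; Y3 → Start X2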